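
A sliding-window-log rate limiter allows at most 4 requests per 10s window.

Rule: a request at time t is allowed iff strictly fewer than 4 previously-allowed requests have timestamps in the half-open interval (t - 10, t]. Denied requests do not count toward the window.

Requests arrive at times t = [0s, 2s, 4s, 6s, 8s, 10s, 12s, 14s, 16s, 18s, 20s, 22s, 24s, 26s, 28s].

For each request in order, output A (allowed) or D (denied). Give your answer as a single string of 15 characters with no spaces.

Answer: AAAADAAAADAAAAD

Derivation:
Tracking allowed requests in the window:
  req#1 t=0s: ALLOW
  req#2 t=2s: ALLOW
  req#3 t=4s: ALLOW
  req#4 t=6s: ALLOW
  req#5 t=8s: DENY
  req#6 t=10s: ALLOW
  req#7 t=12s: ALLOW
  req#8 t=14s: ALLOW
  req#9 t=16s: ALLOW
  req#10 t=18s: DENY
  req#11 t=20s: ALLOW
  req#12 t=22s: ALLOW
  req#13 t=24s: ALLOW
  req#14 t=26s: ALLOW
  req#15 t=28s: DENY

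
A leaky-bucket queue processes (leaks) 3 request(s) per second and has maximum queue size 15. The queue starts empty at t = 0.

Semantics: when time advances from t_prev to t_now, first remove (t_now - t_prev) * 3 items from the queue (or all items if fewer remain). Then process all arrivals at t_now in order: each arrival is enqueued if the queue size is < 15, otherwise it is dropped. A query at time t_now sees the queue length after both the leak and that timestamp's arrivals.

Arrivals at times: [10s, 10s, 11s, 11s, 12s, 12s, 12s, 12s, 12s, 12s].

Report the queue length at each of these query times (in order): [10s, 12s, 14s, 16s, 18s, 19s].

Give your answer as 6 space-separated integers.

Queue lengths at query times:
  query t=10s: backlog = 2
  query t=12s: backlog = 6
  query t=14s: backlog = 0
  query t=16s: backlog = 0
  query t=18s: backlog = 0
  query t=19s: backlog = 0

Answer: 2 6 0 0 0 0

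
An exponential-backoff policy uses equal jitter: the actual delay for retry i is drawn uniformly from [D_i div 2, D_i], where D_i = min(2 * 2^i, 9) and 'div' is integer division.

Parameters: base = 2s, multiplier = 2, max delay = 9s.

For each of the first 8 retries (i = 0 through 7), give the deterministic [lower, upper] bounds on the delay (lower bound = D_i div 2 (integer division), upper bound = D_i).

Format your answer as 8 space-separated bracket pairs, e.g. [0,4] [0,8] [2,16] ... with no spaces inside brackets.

Computing bounds per retry:
  i=0: D_i=min(2*2^0,9)=2, bounds=[1,2]
  i=1: D_i=min(2*2^1,9)=4, bounds=[2,4]
  i=2: D_i=min(2*2^2,9)=8, bounds=[4,8]
  i=3: D_i=min(2*2^3,9)=9, bounds=[4,9]
  i=4: D_i=min(2*2^4,9)=9, bounds=[4,9]
  i=5: D_i=min(2*2^5,9)=9, bounds=[4,9]
  i=6: D_i=min(2*2^6,9)=9, bounds=[4,9]
  i=7: D_i=min(2*2^7,9)=9, bounds=[4,9]

Answer: [1,2] [2,4] [4,8] [4,9] [4,9] [4,9] [4,9] [4,9]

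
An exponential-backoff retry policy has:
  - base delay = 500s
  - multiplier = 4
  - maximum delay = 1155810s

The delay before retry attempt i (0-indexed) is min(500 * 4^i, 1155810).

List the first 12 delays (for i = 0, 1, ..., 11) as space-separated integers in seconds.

Answer: 500 2000 8000 32000 128000 512000 1155810 1155810 1155810 1155810 1155810 1155810

Derivation:
Computing each delay:
  i=0: min(500*4^0, 1155810) = 500
  i=1: min(500*4^1, 1155810) = 2000
  i=2: min(500*4^2, 1155810) = 8000
  i=3: min(500*4^3, 1155810) = 32000
  i=4: min(500*4^4, 1155810) = 128000
  i=5: min(500*4^5, 1155810) = 512000
  i=6: min(500*4^6, 1155810) = 1155810
  i=7: min(500*4^7, 1155810) = 1155810
  i=8: min(500*4^8, 1155810) = 1155810
  i=9: min(500*4^9, 1155810) = 1155810
  i=10: min(500*4^10, 1155810) = 1155810
  i=11: min(500*4^11, 1155810) = 1155810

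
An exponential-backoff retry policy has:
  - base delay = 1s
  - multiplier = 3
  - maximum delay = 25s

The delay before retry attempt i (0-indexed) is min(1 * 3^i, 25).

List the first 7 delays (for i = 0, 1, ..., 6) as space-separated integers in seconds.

Computing each delay:
  i=0: min(1*3^0, 25) = 1
  i=1: min(1*3^1, 25) = 3
  i=2: min(1*3^2, 25) = 9
  i=3: min(1*3^3, 25) = 25
  i=4: min(1*3^4, 25) = 25
  i=5: min(1*3^5, 25) = 25
  i=6: min(1*3^6, 25) = 25

Answer: 1 3 9 25 25 25 25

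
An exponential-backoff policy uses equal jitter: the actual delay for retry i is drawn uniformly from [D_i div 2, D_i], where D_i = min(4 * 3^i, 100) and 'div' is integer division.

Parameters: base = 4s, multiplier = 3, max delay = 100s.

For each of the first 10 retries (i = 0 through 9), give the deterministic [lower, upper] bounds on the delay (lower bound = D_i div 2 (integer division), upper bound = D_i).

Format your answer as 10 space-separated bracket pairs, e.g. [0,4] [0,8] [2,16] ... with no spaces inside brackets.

Computing bounds per retry:
  i=0: D_i=min(4*3^0,100)=4, bounds=[2,4]
  i=1: D_i=min(4*3^1,100)=12, bounds=[6,12]
  i=2: D_i=min(4*3^2,100)=36, bounds=[18,36]
  i=3: D_i=min(4*3^3,100)=100, bounds=[50,100]
  i=4: D_i=min(4*3^4,100)=100, bounds=[50,100]
  i=5: D_i=min(4*3^5,100)=100, bounds=[50,100]
  i=6: D_i=min(4*3^6,100)=100, bounds=[50,100]
  i=7: D_i=min(4*3^7,100)=100, bounds=[50,100]
  i=8: D_i=min(4*3^8,100)=100, bounds=[50,100]
  i=9: D_i=min(4*3^9,100)=100, bounds=[50,100]

Answer: [2,4] [6,12] [18,36] [50,100] [50,100] [50,100] [50,100] [50,100] [50,100] [50,100]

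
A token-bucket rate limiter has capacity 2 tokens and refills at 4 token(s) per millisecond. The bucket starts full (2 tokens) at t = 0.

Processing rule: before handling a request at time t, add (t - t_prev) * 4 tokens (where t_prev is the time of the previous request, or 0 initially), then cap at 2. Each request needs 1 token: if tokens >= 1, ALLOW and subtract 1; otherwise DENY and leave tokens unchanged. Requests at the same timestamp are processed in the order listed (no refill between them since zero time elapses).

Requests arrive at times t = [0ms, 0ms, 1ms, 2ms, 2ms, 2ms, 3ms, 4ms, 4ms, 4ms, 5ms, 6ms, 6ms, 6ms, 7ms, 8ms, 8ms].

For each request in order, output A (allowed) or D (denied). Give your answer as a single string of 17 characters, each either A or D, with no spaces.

Simulating step by step:
  req#1 t=0ms: ALLOW
  req#2 t=0ms: ALLOW
  req#3 t=1ms: ALLOW
  req#4 t=2ms: ALLOW
  req#5 t=2ms: ALLOW
  req#6 t=2ms: DENY
  req#7 t=3ms: ALLOW
  req#8 t=4ms: ALLOW
  req#9 t=4ms: ALLOW
  req#10 t=4ms: DENY
  req#11 t=5ms: ALLOW
  req#12 t=6ms: ALLOW
  req#13 t=6ms: ALLOW
  req#14 t=6ms: DENY
  req#15 t=7ms: ALLOW
  req#16 t=8ms: ALLOW
  req#17 t=8ms: ALLOW

Answer: AAAAADAAADAAADAAA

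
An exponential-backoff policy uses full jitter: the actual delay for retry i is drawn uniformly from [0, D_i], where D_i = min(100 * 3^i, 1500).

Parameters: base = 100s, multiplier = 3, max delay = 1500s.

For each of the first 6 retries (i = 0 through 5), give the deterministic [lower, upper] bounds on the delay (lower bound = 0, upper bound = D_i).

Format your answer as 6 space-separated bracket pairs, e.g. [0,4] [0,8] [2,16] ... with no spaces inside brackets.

Computing bounds per retry:
  i=0: D_i=min(100*3^0,1500)=100, bounds=[0,100]
  i=1: D_i=min(100*3^1,1500)=300, bounds=[0,300]
  i=2: D_i=min(100*3^2,1500)=900, bounds=[0,900]
  i=3: D_i=min(100*3^3,1500)=1500, bounds=[0,1500]
  i=4: D_i=min(100*3^4,1500)=1500, bounds=[0,1500]
  i=5: D_i=min(100*3^5,1500)=1500, bounds=[0,1500]

Answer: [0,100] [0,300] [0,900] [0,1500] [0,1500] [0,1500]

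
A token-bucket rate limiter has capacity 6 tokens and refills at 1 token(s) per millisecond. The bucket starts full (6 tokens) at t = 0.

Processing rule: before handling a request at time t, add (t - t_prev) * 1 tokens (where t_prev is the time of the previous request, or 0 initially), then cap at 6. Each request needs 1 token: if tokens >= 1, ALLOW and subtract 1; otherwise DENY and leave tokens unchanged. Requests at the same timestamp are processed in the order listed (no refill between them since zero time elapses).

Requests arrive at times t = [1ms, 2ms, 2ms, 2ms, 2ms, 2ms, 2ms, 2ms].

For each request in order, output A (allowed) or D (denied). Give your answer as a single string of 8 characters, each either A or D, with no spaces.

Answer: AAAAAAAD

Derivation:
Simulating step by step:
  req#1 t=1ms: ALLOW
  req#2 t=2ms: ALLOW
  req#3 t=2ms: ALLOW
  req#4 t=2ms: ALLOW
  req#5 t=2ms: ALLOW
  req#6 t=2ms: ALLOW
  req#7 t=2ms: ALLOW
  req#8 t=2ms: DENY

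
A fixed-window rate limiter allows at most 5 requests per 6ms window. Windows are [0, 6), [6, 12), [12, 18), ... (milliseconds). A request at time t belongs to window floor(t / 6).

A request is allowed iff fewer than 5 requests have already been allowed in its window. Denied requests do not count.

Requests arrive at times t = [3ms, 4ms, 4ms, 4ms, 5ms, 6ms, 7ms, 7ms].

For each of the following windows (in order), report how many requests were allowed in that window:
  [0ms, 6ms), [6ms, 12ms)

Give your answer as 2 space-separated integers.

Answer: 5 3

Derivation:
Processing requests:
  req#1 t=3ms (window 0): ALLOW
  req#2 t=4ms (window 0): ALLOW
  req#3 t=4ms (window 0): ALLOW
  req#4 t=4ms (window 0): ALLOW
  req#5 t=5ms (window 0): ALLOW
  req#6 t=6ms (window 1): ALLOW
  req#7 t=7ms (window 1): ALLOW
  req#8 t=7ms (window 1): ALLOW

Allowed counts by window: 5 3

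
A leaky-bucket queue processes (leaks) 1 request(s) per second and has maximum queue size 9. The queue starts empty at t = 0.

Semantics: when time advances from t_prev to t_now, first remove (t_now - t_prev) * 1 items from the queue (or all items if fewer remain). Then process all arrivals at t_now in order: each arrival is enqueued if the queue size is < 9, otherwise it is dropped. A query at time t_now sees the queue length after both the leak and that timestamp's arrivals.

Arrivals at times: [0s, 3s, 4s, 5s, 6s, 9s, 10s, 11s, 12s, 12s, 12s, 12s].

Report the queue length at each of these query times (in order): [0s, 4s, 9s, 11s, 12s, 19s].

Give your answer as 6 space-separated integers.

Answer: 1 1 1 1 4 0

Derivation:
Queue lengths at query times:
  query t=0s: backlog = 1
  query t=4s: backlog = 1
  query t=9s: backlog = 1
  query t=11s: backlog = 1
  query t=12s: backlog = 4
  query t=19s: backlog = 0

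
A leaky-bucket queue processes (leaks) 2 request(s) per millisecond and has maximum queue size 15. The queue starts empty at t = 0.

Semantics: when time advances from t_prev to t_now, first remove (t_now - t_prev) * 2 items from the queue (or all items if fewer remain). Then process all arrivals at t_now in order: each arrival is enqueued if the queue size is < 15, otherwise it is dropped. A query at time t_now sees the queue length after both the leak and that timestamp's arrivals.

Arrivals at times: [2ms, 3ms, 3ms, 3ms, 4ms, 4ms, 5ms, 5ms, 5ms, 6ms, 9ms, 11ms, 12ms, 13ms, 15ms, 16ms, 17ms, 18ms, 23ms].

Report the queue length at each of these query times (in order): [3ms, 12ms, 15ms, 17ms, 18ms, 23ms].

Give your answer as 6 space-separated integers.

Queue lengths at query times:
  query t=3ms: backlog = 3
  query t=12ms: backlog = 1
  query t=15ms: backlog = 1
  query t=17ms: backlog = 1
  query t=18ms: backlog = 1
  query t=23ms: backlog = 1

Answer: 3 1 1 1 1 1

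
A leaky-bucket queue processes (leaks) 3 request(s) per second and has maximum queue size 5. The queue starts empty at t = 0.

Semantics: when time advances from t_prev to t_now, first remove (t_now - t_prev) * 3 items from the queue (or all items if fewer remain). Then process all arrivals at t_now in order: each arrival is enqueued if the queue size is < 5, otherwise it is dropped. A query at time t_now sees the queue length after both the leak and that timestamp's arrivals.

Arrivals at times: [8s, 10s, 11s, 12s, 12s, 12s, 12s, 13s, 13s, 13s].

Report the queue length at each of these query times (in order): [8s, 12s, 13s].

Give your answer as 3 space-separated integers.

Answer: 1 4 4

Derivation:
Queue lengths at query times:
  query t=8s: backlog = 1
  query t=12s: backlog = 4
  query t=13s: backlog = 4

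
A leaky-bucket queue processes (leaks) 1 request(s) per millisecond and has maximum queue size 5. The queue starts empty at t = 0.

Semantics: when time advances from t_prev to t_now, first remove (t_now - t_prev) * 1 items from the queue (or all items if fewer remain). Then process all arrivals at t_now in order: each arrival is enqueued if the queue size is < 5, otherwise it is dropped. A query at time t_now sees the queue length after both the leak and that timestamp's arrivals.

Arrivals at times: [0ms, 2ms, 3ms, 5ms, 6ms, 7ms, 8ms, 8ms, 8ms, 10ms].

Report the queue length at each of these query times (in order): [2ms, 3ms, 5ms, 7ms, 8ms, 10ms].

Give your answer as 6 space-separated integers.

Answer: 1 1 1 1 3 2

Derivation:
Queue lengths at query times:
  query t=2ms: backlog = 1
  query t=3ms: backlog = 1
  query t=5ms: backlog = 1
  query t=7ms: backlog = 1
  query t=8ms: backlog = 3
  query t=10ms: backlog = 2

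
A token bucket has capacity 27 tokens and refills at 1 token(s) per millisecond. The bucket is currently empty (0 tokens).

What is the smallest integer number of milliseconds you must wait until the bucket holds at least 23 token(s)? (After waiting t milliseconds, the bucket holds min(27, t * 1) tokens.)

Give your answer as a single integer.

Answer: 23

Derivation:
Need t * 1 >= 23, so t >= 23/1.
Smallest integer t = ceil(23/1) = 23.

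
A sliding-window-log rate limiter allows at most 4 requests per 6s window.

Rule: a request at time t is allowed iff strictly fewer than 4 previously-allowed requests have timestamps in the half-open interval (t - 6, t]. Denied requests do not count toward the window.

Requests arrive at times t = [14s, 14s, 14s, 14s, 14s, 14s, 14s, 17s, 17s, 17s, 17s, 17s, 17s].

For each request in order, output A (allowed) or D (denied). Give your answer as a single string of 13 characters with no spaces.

Answer: AAAADDDDDDDDD

Derivation:
Tracking allowed requests in the window:
  req#1 t=14s: ALLOW
  req#2 t=14s: ALLOW
  req#3 t=14s: ALLOW
  req#4 t=14s: ALLOW
  req#5 t=14s: DENY
  req#6 t=14s: DENY
  req#7 t=14s: DENY
  req#8 t=17s: DENY
  req#9 t=17s: DENY
  req#10 t=17s: DENY
  req#11 t=17s: DENY
  req#12 t=17s: DENY
  req#13 t=17s: DENY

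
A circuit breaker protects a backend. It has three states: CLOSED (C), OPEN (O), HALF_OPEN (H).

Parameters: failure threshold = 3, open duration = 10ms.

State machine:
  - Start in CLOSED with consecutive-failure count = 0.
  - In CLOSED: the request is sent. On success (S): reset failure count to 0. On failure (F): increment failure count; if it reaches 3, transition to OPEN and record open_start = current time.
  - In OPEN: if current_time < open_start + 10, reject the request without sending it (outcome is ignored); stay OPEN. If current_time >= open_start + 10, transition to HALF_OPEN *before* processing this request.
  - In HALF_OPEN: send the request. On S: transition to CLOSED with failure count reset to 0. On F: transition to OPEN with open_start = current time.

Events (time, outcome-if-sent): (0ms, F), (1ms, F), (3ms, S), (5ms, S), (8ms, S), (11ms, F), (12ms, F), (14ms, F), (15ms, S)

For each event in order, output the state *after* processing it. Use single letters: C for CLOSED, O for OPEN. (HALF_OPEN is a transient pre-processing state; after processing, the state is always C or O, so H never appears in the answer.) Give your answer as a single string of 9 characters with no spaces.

Answer: CCCCCCCOO

Derivation:
State after each event:
  event#1 t=0ms outcome=F: state=CLOSED
  event#2 t=1ms outcome=F: state=CLOSED
  event#3 t=3ms outcome=S: state=CLOSED
  event#4 t=5ms outcome=S: state=CLOSED
  event#5 t=8ms outcome=S: state=CLOSED
  event#6 t=11ms outcome=F: state=CLOSED
  event#7 t=12ms outcome=F: state=CLOSED
  event#8 t=14ms outcome=F: state=OPEN
  event#9 t=15ms outcome=S: state=OPEN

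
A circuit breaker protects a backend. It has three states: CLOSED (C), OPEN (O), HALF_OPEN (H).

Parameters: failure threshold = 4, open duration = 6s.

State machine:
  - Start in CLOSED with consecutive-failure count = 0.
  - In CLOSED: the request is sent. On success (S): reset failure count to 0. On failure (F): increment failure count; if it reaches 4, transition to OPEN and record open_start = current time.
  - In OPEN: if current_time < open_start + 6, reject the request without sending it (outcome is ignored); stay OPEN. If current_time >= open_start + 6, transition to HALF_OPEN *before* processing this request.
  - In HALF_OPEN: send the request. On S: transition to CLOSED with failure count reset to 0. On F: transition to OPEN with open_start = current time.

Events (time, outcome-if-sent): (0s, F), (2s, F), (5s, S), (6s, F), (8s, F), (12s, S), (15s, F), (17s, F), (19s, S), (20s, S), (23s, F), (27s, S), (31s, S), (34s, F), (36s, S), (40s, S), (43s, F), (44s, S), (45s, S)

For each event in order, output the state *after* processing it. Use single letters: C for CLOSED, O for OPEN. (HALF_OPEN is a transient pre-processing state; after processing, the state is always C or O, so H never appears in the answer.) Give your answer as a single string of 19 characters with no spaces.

Answer: CCCCCCCCCCCCCCCCCCC

Derivation:
State after each event:
  event#1 t=0s outcome=F: state=CLOSED
  event#2 t=2s outcome=F: state=CLOSED
  event#3 t=5s outcome=S: state=CLOSED
  event#4 t=6s outcome=F: state=CLOSED
  event#5 t=8s outcome=F: state=CLOSED
  event#6 t=12s outcome=S: state=CLOSED
  event#7 t=15s outcome=F: state=CLOSED
  event#8 t=17s outcome=F: state=CLOSED
  event#9 t=19s outcome=S: state=CLOSED
  event#10 t=20s outcome=S: state=CLOSED
  event#11 t=23s outcome=F: state=CLOSED
  event#12 t=27s outcome=S: state=CLOSED
  event#13 t=31s outcome=S: state=CLOSED
  event#14 t=34s outcome=F: state=CLOSED
  event#15 t=36s outcome=S: state=CLOSED
  event#16 t=40s outcome=S: state=CLOSED
  event#17 t=43s outcome=F: state=CLOSED
  event#18 t=44s outcome=S: state=CLOSED
  event#19 t=45s outcome=S: state=CLOSED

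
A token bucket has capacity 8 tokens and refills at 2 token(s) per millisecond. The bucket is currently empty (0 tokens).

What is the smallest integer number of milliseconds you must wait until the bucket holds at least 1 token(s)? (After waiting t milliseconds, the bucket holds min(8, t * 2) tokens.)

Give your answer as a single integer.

Answer: 1

Derivation:
Need t * 2 >= 1, so t >= 1/2.
Smallest integer t = ceil(1/2) = 1.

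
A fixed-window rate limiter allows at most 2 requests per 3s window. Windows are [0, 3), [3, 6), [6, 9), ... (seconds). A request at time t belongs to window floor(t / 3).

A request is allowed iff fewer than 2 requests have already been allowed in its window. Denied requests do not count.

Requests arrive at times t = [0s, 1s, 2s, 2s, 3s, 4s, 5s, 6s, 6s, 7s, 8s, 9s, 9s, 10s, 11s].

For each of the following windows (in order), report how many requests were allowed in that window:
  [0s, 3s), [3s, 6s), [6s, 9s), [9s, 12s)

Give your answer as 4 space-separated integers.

Processing requests:
  req#1 t=0s (window 0): ALLOW
  req#2 t=1s (window 0): ALLOW
  req#3 t=2s (window 0): DENY
  req#4 t=2s (window 0): DENY
  req#5 t=3s (window 1): ALLOW
  req#6 t=4s (window 1): ALLOW
  req#7 t=5s (window 1): DENY
  req#8 t=6s (window 2): ALLOW
  req#9 t=6s (window 2): ALLOW
  req#10 t=7s (window 2): DENY
  req#11 t=8s (window 2): DENY
  req#12 t=9s (window 3): ALLOW
  req#13 t=9s (window 3): ALLOW
  req#14 t=10s (window 3): DENY
  req#15 t=11s (window 3): DENY

Allowed counts by window: 2 2 2 2

Answer: 2 2 2 2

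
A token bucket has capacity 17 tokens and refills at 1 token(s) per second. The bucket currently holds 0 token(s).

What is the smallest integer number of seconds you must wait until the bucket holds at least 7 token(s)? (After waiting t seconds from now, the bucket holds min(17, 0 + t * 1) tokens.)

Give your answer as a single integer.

Need 0 + t * 1 >= 7, so t >= 7/1.
Smallest integer t = ceil(7/1) = 7.

Answer: 7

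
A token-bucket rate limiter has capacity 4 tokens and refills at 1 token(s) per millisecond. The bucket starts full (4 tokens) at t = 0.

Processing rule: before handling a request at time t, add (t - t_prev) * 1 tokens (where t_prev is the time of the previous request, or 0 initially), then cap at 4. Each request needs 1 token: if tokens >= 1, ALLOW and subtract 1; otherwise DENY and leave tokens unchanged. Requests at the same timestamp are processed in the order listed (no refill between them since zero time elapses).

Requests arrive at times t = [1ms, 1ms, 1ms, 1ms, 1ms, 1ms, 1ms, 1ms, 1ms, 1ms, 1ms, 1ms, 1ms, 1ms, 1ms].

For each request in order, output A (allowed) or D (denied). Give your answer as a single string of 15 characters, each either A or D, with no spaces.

Simulating step by step:
  req#1 t=1ms: ALLOW
  req#2 t=1ms: ALLOW
  req#3 t=1ms: ALLOW
  req#4 t=1ms: ALLOW
  req#5 t=1ms: DENY
  req#6 t=1ms: DENY
  req#7 t=1ms: DENY
  req#8 t=1ms: DENY
  req#9 t=1ms: DENY
  req#10 t=1ms: DENY
  req#11 t=1ms: DENY
  req#12 t=1ms: DENY
  req#13 t=1ms: DENY
  req#14 t=1ms: DENY
  req#15 t=1ms: DENY

Answer: AAAADDDDDDDDDDD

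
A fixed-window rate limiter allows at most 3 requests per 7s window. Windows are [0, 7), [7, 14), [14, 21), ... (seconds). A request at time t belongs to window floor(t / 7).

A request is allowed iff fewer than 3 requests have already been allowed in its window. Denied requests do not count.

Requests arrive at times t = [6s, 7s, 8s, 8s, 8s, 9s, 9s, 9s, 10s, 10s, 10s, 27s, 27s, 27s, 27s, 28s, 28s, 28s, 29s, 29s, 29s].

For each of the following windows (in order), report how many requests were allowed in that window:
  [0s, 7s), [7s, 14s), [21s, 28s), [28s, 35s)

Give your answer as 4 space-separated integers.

Processing requests:
  req#1 t=6s (window 0): ALLOW
  req#2 t=7s (window 1): ALLOW
  req#3 t=8s (window 1): ALLOW
  req#4 t=8s (window 1): ALLOW
  req#5 t=8s (window 1): DENY
  req#6 t=9s (window 1): DENY
  req#7 t=9s (window 1): DENY
  req#8 t=9s (window 1): DENY
  req#9 t=10s (window 1): DENY
  req#10 t=10s (window 1): DENY
  req#11 t=10s (window 1): DENY
  req#12 t=27s (window 3): ALLOW
  req#13 t=27s (window 3): ALLOW
  req#14 t=27s (window 3): ALLOW
  req#15 t=27s (window 3): DENY
  req#16 t=28s (window 4): ALLOW
  req#17 t=28s (window 4): ALLOW
  req#18 t=28s (window 4): ALLOW
  req#19 t=29s (window 4): DENY
  req#20 t=29s (window 4): DENY
  req#21 t=29s (window 4): DENY

Allowed counts by window: 1 3 3 3

Answer: 1 3 3 3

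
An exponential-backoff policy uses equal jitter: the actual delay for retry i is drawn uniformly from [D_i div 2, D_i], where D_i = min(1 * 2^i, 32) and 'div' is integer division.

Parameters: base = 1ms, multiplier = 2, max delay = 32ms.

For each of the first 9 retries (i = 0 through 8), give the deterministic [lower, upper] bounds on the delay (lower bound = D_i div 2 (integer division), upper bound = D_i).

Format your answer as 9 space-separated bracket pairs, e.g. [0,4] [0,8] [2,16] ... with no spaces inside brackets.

Computing bounds per retry:
  i=0: D_i=min(1*2^0,32)=1, bounds=[0,1]
  i=1: D_i=min(1*2^1,32)=2, bounds=[1,2]
  i=2: D_i=min(1*2^2,32)=4, bounds=[2,4]
  i=3: D_i=min(1*2^3,32)=8, bounds=[4,8]
  i=4: D_i=min(1*2^4,32)=16, bounds=[8,16]
  i=5: D_i=min(1*2^5,32)=32, bounds=[16,32]
  i=6: D_i=min(1*2^6,32)=32, bounds=[16,32]
  i=7: D_i=min(1*2^7,32)=32, bounds=[16,32]
  i=8: D_i=min(1*2^8,32)=32, bounds=[16,32]

Answer: [0,1] [1,2] [2,4] [4,8] [8,16] [16,32] [16,32] [16,32] [16,32]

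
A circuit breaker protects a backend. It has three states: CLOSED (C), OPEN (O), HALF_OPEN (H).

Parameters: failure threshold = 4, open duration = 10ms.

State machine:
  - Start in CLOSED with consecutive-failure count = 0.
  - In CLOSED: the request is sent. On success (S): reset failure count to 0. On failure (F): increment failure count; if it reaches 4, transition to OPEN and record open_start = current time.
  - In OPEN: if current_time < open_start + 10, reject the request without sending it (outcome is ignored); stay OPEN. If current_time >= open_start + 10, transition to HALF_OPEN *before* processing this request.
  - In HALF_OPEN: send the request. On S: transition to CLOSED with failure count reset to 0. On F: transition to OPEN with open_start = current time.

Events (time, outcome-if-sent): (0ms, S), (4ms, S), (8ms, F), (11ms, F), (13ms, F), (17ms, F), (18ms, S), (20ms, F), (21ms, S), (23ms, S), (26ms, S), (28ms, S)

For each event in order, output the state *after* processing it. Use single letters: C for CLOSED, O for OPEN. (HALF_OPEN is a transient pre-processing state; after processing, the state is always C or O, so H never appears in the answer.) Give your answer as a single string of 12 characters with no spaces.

State after each event:
  event#1 t=0ms outcome=S: state=CLOSED
  event#2 t=4ms outcome=S: state=CLOSED
  event#3 t=8ms outcome=F: state=CLOSED
  event#4 t=11ms outcome=F: state=CLOSED
  event#5 t=13ms outcome=F: state=CLOSED
  event#6 t=17ms outcome=F: state=OPEN
  event#7 t=18ms outcome=S: state=OPEN
  event#8 t=20ms outcome=F: state=OPEN
  event#9 t=21ms outcome=S: state=OPEN
  event#10 t=23ms outcome=S: state=OPEN
  event#11 t=26ms outcome=S: state=OPEN
  event#12 t=28ms outcome=S: state=CLOSED

Answer: CCCCCOOOOOOC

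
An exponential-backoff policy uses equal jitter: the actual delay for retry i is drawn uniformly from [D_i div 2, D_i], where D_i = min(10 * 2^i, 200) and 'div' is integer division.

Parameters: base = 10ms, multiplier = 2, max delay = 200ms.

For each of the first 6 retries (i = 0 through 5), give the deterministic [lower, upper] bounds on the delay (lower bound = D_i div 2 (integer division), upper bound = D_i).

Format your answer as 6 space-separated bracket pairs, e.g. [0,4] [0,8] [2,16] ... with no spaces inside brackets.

Computing bounds per retry:
  i=0: D_i=min(10*2^0,200)=10, bounds=[5,10]
  i=1: D_i=min(10*2^1,200)=20, bounds=[10,20]
  i=2: D_i=min(10*2^2,200)=40, bounds=[20,40]
  i=3: D_i=min(10*2^3,200)=80, bounds=[40,80]
  i=4: D_i=min(10*2^4,200)=160, bounds=[80,160]
  i=5: D_i=min(10*2^5,200)=200, bounds=[100,200]

Answer: [5,10] [10,20] [20,40] [40,80] [80,160] [100,200]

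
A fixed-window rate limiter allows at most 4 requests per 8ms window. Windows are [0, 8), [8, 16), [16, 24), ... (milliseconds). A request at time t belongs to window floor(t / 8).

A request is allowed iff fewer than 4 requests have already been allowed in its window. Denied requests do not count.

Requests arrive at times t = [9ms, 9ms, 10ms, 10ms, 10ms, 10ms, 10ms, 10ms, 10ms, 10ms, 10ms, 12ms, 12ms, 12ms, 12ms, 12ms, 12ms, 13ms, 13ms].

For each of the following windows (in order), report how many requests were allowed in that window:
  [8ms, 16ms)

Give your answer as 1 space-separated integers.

Answer: 4

Derivation:
Processing requests:
  req#1 t=9ms (window 1): ALLOW
  req#2 t=9ms (window 1): ALLOW
  req#3 t=10ms (window 1): ALLOW
  req#4 t=10ms (window 1): ALLOW
  req#5 t=10ms (window 1): DENY
  req#6 t=10ms (window 1): DENY
  req#7 t=10ms (window 1): DENY
  req#8 t=10ms (window 1): DENY
  req#9 t=10ms (window 1): DENY
  req#10 t=10ms (window 1): DENY
  req#11 t=10ms (window 1): DENY
  req#12 t=12ms (window 1): DENY
  req#13 t=12ms (window 1): DENY
  req#14 t=12ms (window 1): DENY
  req#15 t=12ms (window 1): DENY
  req#16 t=12ms (window 1): DENY
  req#17 t=12ms (window 1): DENY
  req#18 t=13ms (window 1): DENY
  req#19 t=13ms (window 1): DENY

Allowed counts by window: 4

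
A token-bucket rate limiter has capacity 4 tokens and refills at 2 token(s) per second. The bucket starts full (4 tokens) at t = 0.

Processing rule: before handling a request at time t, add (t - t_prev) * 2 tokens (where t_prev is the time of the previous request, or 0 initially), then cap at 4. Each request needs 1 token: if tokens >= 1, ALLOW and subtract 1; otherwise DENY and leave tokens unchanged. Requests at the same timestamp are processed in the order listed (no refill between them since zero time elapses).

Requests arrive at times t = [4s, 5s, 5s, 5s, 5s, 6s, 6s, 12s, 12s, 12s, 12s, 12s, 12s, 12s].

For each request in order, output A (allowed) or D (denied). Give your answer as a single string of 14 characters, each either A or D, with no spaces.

Simulating step by step:
  req#1 t=4s: ALLOW
  req#2 t=5s: ALLOW
  req#3 t=5s: ALLOW
  req#4 t=5s: ALLOW
  req#5 t=5s: ALLOW
  req#6 t=6s: ALLOW
  req#7 t=6s: ALLOW
  req#8 t=12s: ALLOW
  req#9 t=12s: ALLOW
  req#10 t=12s: ALLOW
  req#11 t=12s: ALLOW
  req#12 t=12s: DENY
  req#13 t=12s: DENY
  req#14 t=12s: DENY

Answer: AAAAAAAAAAADDD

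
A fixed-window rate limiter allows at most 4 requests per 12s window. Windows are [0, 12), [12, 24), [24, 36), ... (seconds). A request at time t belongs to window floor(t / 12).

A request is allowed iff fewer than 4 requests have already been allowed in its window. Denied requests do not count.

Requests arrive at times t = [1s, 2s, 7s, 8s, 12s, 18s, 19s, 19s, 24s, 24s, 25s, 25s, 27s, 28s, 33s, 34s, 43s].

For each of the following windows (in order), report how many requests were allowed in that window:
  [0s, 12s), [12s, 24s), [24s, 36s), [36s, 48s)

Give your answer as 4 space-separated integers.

Processing requests:
  req#1 t=1s (window 0): ALLOW
  req#2 t=2s (window 0): ALLOW
  req#3 t=7s (window 0): ALLOW
  req#4 t=8s (window 0): ALLOW
  req#5 t=12s (window 1): ALLOW
  req#6 t=18s (window 1): ALLOW
  req#7 t=19s (window 1): ALLOW
  req#8 t=19s (window 1): ALLOW
  req#9 t=24s (window 2): ALLOW
  req#10 t=24s (window 2): ALLOW
  req#11 t=25s (window 2): ALLOW
  req#12 t=25s (window 2): ALLOW
  req#13 t=27s (window 2): DENY
  req#14 t=28s (window 2): DENY
  req#15 t=33s (window 2): DENY
  req#16 t=34s (window 2): DENY
  req#17 t=43s (window 3): ALLOW

Allowed counts by window: 4 4 4 1

Answer: 4 4 4 1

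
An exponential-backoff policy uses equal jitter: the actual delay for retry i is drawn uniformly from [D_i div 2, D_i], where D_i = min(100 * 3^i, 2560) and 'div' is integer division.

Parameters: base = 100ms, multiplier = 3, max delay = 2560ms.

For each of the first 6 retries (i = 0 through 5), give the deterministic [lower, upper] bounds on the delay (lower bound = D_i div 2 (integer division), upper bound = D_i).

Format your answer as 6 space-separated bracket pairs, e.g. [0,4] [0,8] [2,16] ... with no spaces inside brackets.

Answer: [50,100] [150,300] [450,900] [1280,2560] [1280,2560] [1280,2560]

Derivation:
Computing bounds per retry:
  i=0: D_i=min(100*3^0,2560)=100, bounds=[50,100]
  i=1: D_i=min(100*3^1,2560)=300, bounds=[150,300]
  i=2: D_i=min(100*3^2,2560)=900, bounds=[450,900]
  i=3: D_i=min(100*3^3,2560)=2560, bounds=[1280,2560]
  i=4: D_i=min(100*3^4,2560)=2560, bounds=[1280,2560]
  i=5: D_i=min(100*3^5,2560)=2560, bounds=[1280,2560]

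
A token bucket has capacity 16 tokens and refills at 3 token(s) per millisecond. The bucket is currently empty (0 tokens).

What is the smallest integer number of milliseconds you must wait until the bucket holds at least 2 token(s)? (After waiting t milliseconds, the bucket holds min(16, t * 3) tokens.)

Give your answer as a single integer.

Need t * 3 >= 2, so t >= 2/3.
Smallest integer t = ceil(2/3) = 1.

Answer: 1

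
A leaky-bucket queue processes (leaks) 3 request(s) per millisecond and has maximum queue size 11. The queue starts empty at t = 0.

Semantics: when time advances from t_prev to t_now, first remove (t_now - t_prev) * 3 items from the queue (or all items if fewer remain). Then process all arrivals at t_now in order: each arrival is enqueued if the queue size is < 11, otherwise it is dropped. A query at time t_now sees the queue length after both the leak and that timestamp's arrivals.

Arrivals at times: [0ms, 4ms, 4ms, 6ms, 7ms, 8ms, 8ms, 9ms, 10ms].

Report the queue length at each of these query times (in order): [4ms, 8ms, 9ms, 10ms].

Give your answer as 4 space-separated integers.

Queue lengths at query times:
  query t=4ms: backlog = 2
  query t=8ms: backlog = 2
  query t=9ms: backlog = 1
  query t=10ms: backlog = 1

Answer: 2 2 1 1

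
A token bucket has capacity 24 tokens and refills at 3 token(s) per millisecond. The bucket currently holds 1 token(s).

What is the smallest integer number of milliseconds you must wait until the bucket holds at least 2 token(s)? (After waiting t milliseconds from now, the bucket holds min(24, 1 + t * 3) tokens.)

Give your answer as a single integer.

Need 1 + t * 3 >= 2, so t >= 1/3.
Smallest integer t = ceil(1/3) = 1.

Answer: 1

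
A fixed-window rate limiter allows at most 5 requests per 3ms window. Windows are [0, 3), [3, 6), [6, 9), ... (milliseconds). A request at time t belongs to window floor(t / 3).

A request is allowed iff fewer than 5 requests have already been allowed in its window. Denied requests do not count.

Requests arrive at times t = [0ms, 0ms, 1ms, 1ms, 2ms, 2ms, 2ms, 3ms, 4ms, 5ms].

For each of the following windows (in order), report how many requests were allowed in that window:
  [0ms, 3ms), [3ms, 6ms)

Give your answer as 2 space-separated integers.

Processing requests:
  req#1 t=0ms (window 0): ALLOW
  req#2 t=0ms (window 0): ALLOW
  req#3 t=1ms (window 0): ALLOW
  req#4 t=1ms (window 0): ALLOW
  req#5 t=2ms (window 0): ALLOW
  req#6 t=2ms (window 0): DENY
  req#7 t=2ms (window 0): DENY
  req#8 t=3ms (window 1): ALLOW
  req#9 t=4ms (window 1): ALLOW
  req#10 t=5ms (window 1): ALLOW

Allowed counts by window: 5 3

Answer: 5 3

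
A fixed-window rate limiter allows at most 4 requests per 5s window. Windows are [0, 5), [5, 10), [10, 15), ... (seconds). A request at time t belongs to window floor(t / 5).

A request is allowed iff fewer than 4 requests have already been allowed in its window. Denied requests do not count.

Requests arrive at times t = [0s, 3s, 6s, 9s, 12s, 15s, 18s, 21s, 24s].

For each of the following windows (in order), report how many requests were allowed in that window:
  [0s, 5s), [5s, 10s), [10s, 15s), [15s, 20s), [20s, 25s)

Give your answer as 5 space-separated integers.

Answer: 2 2 1 2 2

Derivation:
Processing requests:
  req#1 t=0s (window 0): ALLOW
  req#2 t=3s (window 0): ALLOW
  req#3 t=6s (window 1): ALLOW
  req#4 t=9s (window 1): ALLOW
  req#5 t=12s (window 2): ALLOW
  req#6 t=15s (window 3): ALLOW
  req#7 t=18s (window 3): ALLOW
  req#8 t=21s (window 4): ALLOW
  req#9 t=24s (window 4): ALLOW

Allowed counts by window: 2 2 1 2 2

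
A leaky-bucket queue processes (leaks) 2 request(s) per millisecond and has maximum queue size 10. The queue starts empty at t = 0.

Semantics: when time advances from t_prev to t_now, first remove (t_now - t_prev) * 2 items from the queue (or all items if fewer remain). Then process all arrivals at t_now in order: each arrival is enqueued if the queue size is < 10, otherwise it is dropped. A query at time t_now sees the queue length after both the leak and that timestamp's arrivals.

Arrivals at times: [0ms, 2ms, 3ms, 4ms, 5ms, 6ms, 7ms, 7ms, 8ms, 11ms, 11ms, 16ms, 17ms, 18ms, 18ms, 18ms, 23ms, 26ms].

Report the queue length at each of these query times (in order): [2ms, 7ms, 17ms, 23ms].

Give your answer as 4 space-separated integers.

Answer: 1 2 1 1

Derivation:
Queue lengths at query times:
  query t=2ms: backlog = 1
  query t=7ms: backlog = 2
  query t=17ms: backlog = 1
  query t=23ms: backlog = 1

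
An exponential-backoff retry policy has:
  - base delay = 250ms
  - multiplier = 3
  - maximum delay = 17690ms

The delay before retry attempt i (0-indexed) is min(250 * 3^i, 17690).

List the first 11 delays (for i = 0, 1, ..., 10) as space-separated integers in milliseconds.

Computing each delay:
  i=0: min(250*3^0, 17690) = 250
  i=1: min(250*3^1, 17690) = 750
  i=2: min(250*3^2, 17690) = 2250
  i=3: min(250*3^3, 17690) = 6750
  i=4: min(250*3^4, 17690) = 17690
  i=5: min(250*3^5, 17690) = 17690
  i=6: min(250*3^6, 17690) = 17690
  i=7: min(250*3^7, 17690) = 17690
  i=8: min(250*3^8, 17690) = 17690
  i=9: min(250*3^9, 17690) = 17690
  i=10: min(250*3^10, 17690) = 17690

Answer: 250 750 2250 6750 17690 17690 17690 17690 17690 17690 17690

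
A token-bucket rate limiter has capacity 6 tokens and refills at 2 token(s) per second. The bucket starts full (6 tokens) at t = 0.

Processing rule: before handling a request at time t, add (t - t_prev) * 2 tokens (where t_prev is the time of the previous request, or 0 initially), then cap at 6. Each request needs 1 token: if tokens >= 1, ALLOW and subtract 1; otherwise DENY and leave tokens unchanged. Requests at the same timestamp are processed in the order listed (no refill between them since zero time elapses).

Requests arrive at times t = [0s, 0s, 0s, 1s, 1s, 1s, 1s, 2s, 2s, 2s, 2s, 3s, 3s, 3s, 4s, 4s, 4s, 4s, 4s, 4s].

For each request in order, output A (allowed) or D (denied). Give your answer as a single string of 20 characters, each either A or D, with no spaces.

Answer: AAAAAAAAAADAADAADDDD

Derivation:
Simulating step by step:
  req#1 t=0s: ALLOW
  req#2 t=0s: ALLOW
  req#3 t=0s: ALLOW
  req#4 t=1s: ALLOW
  req#5 t=1s: ALLOW
  req#6 t=1s: ALLOW
  req#7 t=1s: ALLOW
  req#8 t=2s: ALLOW
  req#9 t=2s: ALLOW
  req#10 t=2s: ALLOW
  req#11 t=2s: DENY
  req#12 t=3s: ALLOW
  req#13 t=3s: ALLOW
  req#14 t=3s: DENY
  req#15 t=4s: ALLOW
  req#16 t=4s: ALLOW
  req#17 t=4s: DENY
  req#18 t=4s: DENY
  req#19 t=4s: DENY
  req#20 t=4s: DENY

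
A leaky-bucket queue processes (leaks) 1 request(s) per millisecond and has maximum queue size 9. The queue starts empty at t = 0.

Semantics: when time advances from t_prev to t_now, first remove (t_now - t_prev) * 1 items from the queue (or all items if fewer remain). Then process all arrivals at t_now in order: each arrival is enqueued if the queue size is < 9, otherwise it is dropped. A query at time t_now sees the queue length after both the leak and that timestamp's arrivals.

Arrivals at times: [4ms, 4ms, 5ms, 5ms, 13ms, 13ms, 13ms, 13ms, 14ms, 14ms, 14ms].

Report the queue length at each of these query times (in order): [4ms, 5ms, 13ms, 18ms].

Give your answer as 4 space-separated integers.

Answer: 2 3 4 2

Derivation:
Queue lengths at query times:
  query t=4ms: backlog = 2
  query t=5ms: backlog = 3
  query t=13ms: backlog = 4
  query t=18ms: backlog = 2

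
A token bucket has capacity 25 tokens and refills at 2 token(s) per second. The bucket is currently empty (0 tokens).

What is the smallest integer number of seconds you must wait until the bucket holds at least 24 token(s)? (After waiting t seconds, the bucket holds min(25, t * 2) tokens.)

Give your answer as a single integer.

Answer: 12

Derivation:
Need t * 2 >= 24, so t >= 24/2.
Smallest integer t = ceil(24/2) = 12.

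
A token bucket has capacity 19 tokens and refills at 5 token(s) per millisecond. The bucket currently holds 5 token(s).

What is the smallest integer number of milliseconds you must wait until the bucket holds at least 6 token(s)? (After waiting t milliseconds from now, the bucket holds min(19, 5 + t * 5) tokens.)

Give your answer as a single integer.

Need 5 + t * 5 >= 6, so t >= 1/5.
Smallest integer t = ceil(1/5) = 1.

Answer: 1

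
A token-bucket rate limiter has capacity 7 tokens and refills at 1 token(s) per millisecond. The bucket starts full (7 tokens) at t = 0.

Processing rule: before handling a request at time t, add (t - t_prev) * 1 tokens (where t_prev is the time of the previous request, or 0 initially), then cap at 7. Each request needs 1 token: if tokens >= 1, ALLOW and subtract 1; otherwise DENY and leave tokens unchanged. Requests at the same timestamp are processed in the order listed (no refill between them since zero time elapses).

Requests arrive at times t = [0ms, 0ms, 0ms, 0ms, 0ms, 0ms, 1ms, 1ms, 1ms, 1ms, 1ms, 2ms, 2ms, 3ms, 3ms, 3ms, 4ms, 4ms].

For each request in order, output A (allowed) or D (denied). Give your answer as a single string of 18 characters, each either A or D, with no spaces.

Simulating step by step:
  req#1 t=0ms: ALLOW
  req#2 t=0ms: ALLOW
  req#3 t=0ms: ALLOW
  req#4 t=0ms: ALLOW
  req#5 t=0ms: ALLOW
  req#6 t=0ms: ALLOW
  req#7 t=1ms: ALLOW
  req#8 t=1ms: ALLOW
  req#9 t=1ms: DENY
  req#10 t=1ms: DENY
  req#11 t=1ms: DENY
  req#12 t=2ms: ALLOW
  req#13 t=2ms: DENY
  req#14 t=3ms: ALLOW
  req#15 t=3ms: DENY
  req#16 t=3ms: DENY
  req#17 t=4ms: ALLOW
  req#18 t=4ms: DENY

Answer: AAAAAAAADDDADADDAD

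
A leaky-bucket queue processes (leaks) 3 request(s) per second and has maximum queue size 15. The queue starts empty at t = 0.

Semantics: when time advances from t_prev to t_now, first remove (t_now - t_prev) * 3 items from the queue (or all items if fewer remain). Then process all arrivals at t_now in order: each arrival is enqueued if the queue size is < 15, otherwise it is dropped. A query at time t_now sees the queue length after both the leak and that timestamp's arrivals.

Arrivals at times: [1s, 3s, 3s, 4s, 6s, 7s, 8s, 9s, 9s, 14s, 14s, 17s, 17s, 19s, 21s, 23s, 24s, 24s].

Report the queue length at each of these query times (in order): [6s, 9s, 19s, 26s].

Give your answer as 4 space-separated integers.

Queue lengths at query times:
  query t=6s: backlog = 1
  query t=9s: backlog = 2
  query t=19s: backlog = 1
  query t=26s: backlog = 0

Answer: 1 2 1 0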